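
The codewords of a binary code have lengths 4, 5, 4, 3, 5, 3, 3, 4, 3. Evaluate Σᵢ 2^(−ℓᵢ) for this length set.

0.75

With common denominator 2^5 = 32: Σ 2^(−ℓᵢ) = 2/32 + 1/32 + 2/32 + 4/32 + 1/32 + 4/32 + 4/32 + 2/32 + 4/32 = 24/32 = 0.75.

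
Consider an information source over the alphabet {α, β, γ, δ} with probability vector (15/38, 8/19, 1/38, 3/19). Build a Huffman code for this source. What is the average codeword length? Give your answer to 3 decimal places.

1.763 bits/symbol

Repeatedly combine the two least-probable nodes; the expected code length is the sum of the merged weights.
merge 1/38 + 3/19 → 7/38
merge 7/38 + 15/38 → 11/19
merge 8/19 + 11/19 → 1
L = 7/38 + 11/19 + 1 = 67/38 ≈ 1.763 bits/symbol.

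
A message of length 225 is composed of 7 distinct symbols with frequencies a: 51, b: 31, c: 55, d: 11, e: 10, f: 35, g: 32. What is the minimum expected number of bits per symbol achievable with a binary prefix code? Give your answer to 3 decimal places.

2.622 bits/symbol

Probabilities are the counts divided by 225.
Repeatedly combine the two least-probable nodes; the expected code length is the sum of the merged weights.
merge 2/45 + 11/225 → 7/75
merge 7/75 + 31/225 → 52/225
merge 32/225 + 7/45 → 67/225
merge 17/75 + 52/225 → 103/225
merge 11/45 + 67/225 → 122/225
merge 103/225 + 122/225 → 1
L = 7/75 + 52/225 + 67/225 + 103/225 + 122/225 + 1 = 118/45 ≈ 2.622 bits/symbol.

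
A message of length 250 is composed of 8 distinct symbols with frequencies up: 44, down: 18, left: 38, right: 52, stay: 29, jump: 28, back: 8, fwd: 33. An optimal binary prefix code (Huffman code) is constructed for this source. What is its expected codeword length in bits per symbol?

Probabilities are the counts divided by 250.
Repeatedly combine the two least-probable nodes; the expected code length is the sum of the merged weights.
merge 4/125 + 9/125 → 13/125
merge 13/125 + 14/125 → 27/125
merge 29/250 + 33/250 → 31/125
merge 19/125 + 22/125 → 41/125
merge 26/125 + 27/125 → 53/125
merge 31/125 + 41/125 → 72/125
merge 53/125 + 72/125 → 1
L = 13/125 + 27/125 + 31/125 + 41/125 + 53/125 + 72/125 + 1 = 362/125 = 2.896 bits/symbol.

2.896 bits/symbol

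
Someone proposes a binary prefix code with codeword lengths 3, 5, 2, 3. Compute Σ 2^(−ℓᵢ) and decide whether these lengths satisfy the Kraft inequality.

0.53125; yes

With common denominator 2^5 = 32: Σ 2^(−ℓᵢ) = 4/32 + 1/32 + 8/32 + 4/32 = 17/32 = 0.53125.
Kraft's inequality requires Σ ≤ 1; here Σ = 0.53125 ≤ 1, so such a prefix code exists.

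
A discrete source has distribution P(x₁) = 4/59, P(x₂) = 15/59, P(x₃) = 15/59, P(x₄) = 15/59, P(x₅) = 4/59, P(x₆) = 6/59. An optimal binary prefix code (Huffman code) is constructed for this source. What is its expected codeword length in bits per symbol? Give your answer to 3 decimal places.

Repeatedly combine the two least-probable nodes; the expected code length is the sum of the merged weights.
merge 4/59 + 4/59 → 8/59
merge 6/59 + 8/59 → 14/59
merge 14/59 + 15/59 → 29/59
merge 15/59 + 15/59 → 30/59
merge 29/59 + 30/59 → 1
L = 8/59 + 14/59 + 29/59 + 30/59 + 1 = 140/59 ≈ 2.373 bits/symbol.

2.373 bits/symbol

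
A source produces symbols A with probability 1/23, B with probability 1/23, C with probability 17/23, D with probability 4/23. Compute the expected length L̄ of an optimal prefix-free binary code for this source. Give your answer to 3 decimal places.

Repeatedly combine the two least-probable nodes; the expected code length is the sum of the merged weights.
merge 1/23 + 1/23 → 2/23
merge 2/23 + 4/23 → 6/23
merge 6/23 + 17/23 → 1
L = 2/23 + 6/23 + 1 = 31/23 ≈ 1.348 bits/symbol.

1.348 bits/symbol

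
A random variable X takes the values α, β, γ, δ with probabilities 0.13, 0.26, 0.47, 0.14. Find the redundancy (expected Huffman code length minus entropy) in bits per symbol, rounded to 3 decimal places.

Entropy H = −Σ p log₂ p ≈ 1.7970 bits.
Huffman merges: 13/100+7/50→27/100; 13/50+27/100→53/100; 47/100+53/100→1. L = 9/5 ≈ 1.8000.
L − H = 1.8000 − 1.7970 = 0.003 bits.

0.003 bits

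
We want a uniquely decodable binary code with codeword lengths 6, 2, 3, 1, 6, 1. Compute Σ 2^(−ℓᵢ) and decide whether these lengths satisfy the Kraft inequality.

With common denominator 2^6 = 64: Σ 2^(−ℓᵢ) = 1/64 + 16/64 + 8/64 + 32/64 + 1/64 + 32/64 = 90/64 = 1.40625.
Kraft's inequality requires Σ ≤ 1; here Σ = 1.40625 > 1, so no such prefix code exists.

1.40625; no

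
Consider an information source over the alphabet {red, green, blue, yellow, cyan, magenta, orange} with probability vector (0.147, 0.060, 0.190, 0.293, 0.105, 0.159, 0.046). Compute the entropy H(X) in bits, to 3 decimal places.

2.592 bits

H = −Σ pᵢ log₂ pᵢ.
−0.147·log₂(0.147) = 0.4066
−0.060·log₂(0.060) = 0.2435
−0.190·log₂(0.190) = 0.4552
−0.293·log₂(0.293) = 0.5189
−0.105·log₂(0.105) = 0.3414
−0.159·log₂(0.159) = 0.4218
−0.046·log₂(0.046) = 0.2043
Sum ≈ 2.5919 → 2.592 bits.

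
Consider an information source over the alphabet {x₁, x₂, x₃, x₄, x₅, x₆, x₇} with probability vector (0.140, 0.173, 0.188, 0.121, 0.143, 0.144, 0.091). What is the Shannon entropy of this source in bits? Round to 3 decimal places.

H = −Σ pᵢ log₂ pᵢ.
−0.140·log₂(0.140) = 0.3971
−0.173·log₂(0.173) = 0.4379
−0.188·log₂(0.188) = 0.4533
−0.121·log₂(0.121) = 0.3687
−0.143·log₂(0.143) = 0.4012
−0.144·log₂(0.144) = 0.4026
−0.091·log₂(0.091) = 0.3147
Sum ≈ 2.7755 → 2.776 bits.

2.776 bits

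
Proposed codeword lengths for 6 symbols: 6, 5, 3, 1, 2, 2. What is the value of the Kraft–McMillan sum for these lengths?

With common denominator 2^6 = 64: Σ 2^(−ℓᵢ) = 1/64 + 2/64 + 8/64 + 32/64 + 16/64 + 16/64 = 75/64 = 1.171875.

1.171875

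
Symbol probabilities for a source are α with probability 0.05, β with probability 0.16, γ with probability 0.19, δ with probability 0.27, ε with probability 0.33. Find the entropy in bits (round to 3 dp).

H = −Σ pᵢ log₂ pᵢ.
−0.05·log₂(0.05) = 0.2161
−0.16·log₂(0.16) = 0.4230
−0.19·log₂(0.19) = 0.4552
−0.27·log₂(0.27) = 0.5100
−0.33·log₂(0.33) = 0.5278
Sum ≈ 2.1322 → 2.132 bits.

2.132 bits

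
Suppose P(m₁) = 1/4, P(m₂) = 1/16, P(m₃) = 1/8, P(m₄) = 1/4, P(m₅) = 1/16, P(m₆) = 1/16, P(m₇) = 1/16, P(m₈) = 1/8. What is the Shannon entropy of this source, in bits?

Each probability is a power of 1/2, so log₂(1/p) is an integer.
H = Σ p·log₂(1/p) = 1/4·2 + 1/16·4 + 1/8·3 + 1/4·2 + 1/16·4 + 1/16·4 + 1/16·4 + 1/8·3 = 2.75 bits.

2.75 bits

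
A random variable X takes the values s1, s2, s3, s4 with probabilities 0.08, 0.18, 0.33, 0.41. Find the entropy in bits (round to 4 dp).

H = −Σ pᵢ log₂ pᵢ.
−0.08·log₂(0.08) = 0.2915
−0.18·log₂(0.18) = 0.4453
−0.33·log₂(0.33) = 0.5278
−0.41·log₂(0.41) = 0.5274
Sum ≈ 1.7920 → 1.7920 bits.

1.7920 bits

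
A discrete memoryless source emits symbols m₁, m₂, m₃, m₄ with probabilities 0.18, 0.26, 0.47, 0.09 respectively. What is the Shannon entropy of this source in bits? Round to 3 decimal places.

H = −Σ pᵢ log₂ pᵢ.
−0.18·log₂(0.18) = 0.4453
−0.26·log₂(0.26) = 0.5053
−0.47·log₂(0.47) = 0.5120
−0.09·log₂(0.09) = 0.3127
Sum ≈ 1.7752 → 1.775 bits.

1.775 bits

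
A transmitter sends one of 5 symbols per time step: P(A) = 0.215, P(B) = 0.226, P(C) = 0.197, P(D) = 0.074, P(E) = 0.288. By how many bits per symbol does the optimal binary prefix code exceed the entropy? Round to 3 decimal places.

0.052 bits

Entropy H = −Σ p log₂ p ≈ 2.2186 bits.
Huffman merges: 37/500+197/1000→271/1000; 43/200+113/500→441/1000; 271/1000+36/125→559/1000; 441/1000+559/1000→1. L = 2271/1000 ≈ 2.2710.
L − H = 2.2710 − 2.2186 = 0.052 bits.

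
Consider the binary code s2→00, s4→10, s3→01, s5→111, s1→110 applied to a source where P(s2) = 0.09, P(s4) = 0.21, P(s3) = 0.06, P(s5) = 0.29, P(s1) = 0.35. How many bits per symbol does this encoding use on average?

L̄ = Σ pᵢ·ℓᵢ = 0.09·2 + 0.21·2 + 0.06·2 + 0.29·3 + 0.35·3 = 2.64 bits/symbol.

2.64 bits/symbol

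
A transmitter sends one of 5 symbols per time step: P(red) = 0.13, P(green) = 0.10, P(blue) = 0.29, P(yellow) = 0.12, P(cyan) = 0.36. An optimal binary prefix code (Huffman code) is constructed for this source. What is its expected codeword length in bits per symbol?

2.21 bits/symbol

Repeatedly combine the two least-probable nodes; the expected code length is the sum of the merged weights.
merge 1/10 + 3/25 → 11/50
merge 13/100 + 11/50 → 7/20
merge 29/100 + 7/20 → 16/25
merge 9/25 + 16/25 → 1
L = 11/50 + 7/20 + 16/25 + 1 = 221/100 = 2.21 bits/symbol.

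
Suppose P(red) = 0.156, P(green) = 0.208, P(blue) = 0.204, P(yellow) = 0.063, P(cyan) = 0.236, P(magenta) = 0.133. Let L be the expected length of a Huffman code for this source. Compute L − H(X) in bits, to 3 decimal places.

0.061 bits

Entropy H = −Σ p log₂ p ≈ 2.4872 bits.
Huffman merges: 63/1000+133/1000→49/250; 39/250+49/250→44/125; 51/250+26/125→103/250; 59/250+44/125→147/250; 103/250+147/250→1. L = 637/250 ≈ 2.5480.
L − H = 2.5480 − 2.4872 = 0.061 bits.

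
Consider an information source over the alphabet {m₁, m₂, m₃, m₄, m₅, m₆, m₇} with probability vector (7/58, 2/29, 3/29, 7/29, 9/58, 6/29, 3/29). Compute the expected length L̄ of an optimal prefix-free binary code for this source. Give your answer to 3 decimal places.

2.724 bits/symbol

Repeatedly combine the two least-probable nodes; the expected code length is the sum of the merged weights.
merge 2/29 + 3/29 → 5/29
merge 3/29 + 7/58 → 13/58
merge 9/58 + 5/29 → 19/58
merge 6/29 + 13/58 → 25/58
merge 7/29 + 19/58 → 33/58
merge 25/58 + 33/58 → 1
L = 5/29 + 13/58 + 19/58 + 25/58 + 33/58 + 1 = 79/29 ≈ 2.724 bits/symbol.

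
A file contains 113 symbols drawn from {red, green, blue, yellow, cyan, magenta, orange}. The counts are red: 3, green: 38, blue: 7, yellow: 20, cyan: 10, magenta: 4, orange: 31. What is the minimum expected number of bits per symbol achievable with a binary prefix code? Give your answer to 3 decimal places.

Probabilities are the counts divided by 113.
Repeatedly combine the two least-probable nodes; the expected code length is the sum of the merged weights.
merge 3/113 + 4/113 → 7/113
merge 7/113 + 7/113 → 14/113
merge 10/113 + 14/113 → 24/113
merge 20/113 + 24/113 → 44/113
merge 31/113 + 38/113 → 69/113
merge 44/113 + 69/113 → 1
L = 7/113 + 14/113 + 24/113 + 44/113 + 69/113 + 1 = 271/113 ≈ 2.398 bits/symbol.

2.398 bits/symbol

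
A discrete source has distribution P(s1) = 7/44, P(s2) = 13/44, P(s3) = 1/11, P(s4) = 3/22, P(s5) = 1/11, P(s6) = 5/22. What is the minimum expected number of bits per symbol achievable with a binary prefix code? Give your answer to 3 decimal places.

Repeatedly combine the two least-probable nodes; the expected code length is the sum of the merged weights.
merge 1/11 + 1/11 → 2/11
merge 3/22 + 7/44 → 13/44
merge 2/11 + 5/22 → 9/22
merge 13/44 + 13/44 → 13/22
merge 9/22 + 13/22 → 1
L = 2/11 + 13/44 + 9/22 + 13/22 + 1 = 109/44 ≈ 2.477 bits/symbol.

2.477 bits/symbol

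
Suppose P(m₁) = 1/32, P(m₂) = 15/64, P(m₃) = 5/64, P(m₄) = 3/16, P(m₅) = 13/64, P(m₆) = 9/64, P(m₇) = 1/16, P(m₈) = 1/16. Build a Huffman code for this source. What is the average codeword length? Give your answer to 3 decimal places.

Repeatedly combine the two least-probable nodes; the expected code length is the sum of the merged weights.
merge 1/32 + 1/16 → 3/32
merge 1/16 + 5/64 → 9/64
merge 3/32 + 9/64 → 15/64
merge 9/64 + 3/16 → 21/64
merge 13/64 + 15/64 → 7/16
merge 15/64 + 21/64 → 9/16
merge 7/16 + 9/16 → 1
L = 3/32 + 9/64 + 15/64 + 21/64 + 7/16 + 9/16 + 1 = 179/64 ≈ 2.797 bits/symbol.

2.797 bits/symbol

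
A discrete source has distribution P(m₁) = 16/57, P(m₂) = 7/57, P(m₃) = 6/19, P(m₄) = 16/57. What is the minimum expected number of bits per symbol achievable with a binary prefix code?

2 bits/symbol

Repeatedly combine the two least-probable nodes; the expected code length is the sum of the merged weights.
merge 7/57 + 16/57 → 23/57
merge 16/57 + 6/19 → 34/57
merge 23/57 + 34/57 → 1
L = 23/57 + 34/57 + 1 = 2 bits/symbol.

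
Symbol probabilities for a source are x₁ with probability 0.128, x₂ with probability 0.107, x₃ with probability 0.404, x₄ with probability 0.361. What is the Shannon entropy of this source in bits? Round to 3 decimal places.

H = −Σ pᵢ log₂ pᵢ.
−0.128·log₂(0.128) = 0.3796
−0.107·log₂(0.107) = 0.3450
−0.404·log₂(0.404) = 0.5283
−0.361·log₂(0.361) = 0.5306
Sum ≈ 1.7835 → 1.784 bits.

1.784 bits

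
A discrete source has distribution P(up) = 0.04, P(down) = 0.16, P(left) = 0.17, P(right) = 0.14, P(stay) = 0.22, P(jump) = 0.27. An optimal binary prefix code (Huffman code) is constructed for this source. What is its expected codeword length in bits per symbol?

2.51 bits/symbol

Repeatedly combine the two least-probable nodes; the expected code length is the sum of the merged weights.
merge 1/25 + 7/50 → 9/50
merge 4/25 + 17/100 → 33/100
merge 9/50 + 11/50 → 2/5
merge 27/100 + 33/100 → 3/5
merge 2/5 + 3/5 → 1
L = 9/50 + 33/100 + 2/5 + 3/5 + 1 = 251/100 = 2.51 bits/symbol.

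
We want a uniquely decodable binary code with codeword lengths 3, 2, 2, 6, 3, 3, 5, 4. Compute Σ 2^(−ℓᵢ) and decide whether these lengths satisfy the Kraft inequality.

0.984375; yes

With common denominator 2^6 = 64: Σ 2^(−ℓᵢ) = 8/64 + 16/64 + 16/64 + 1/64 + 8/64 + 8/64 + 2/64 + 4/64 = 63/64 = 0.984375.
Kraft's inequality requires Σ ≤ 1; here Σ = 0.984375 ≤ 1, so such a prefix code exists.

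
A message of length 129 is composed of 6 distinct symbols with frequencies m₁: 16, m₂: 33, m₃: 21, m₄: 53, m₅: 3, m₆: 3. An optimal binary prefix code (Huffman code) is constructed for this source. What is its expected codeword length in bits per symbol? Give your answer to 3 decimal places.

2.140 bits/symbol

Probabilities are the counts divided by 129.
Repeatedly combine the two least-probable nodes; the expected code length is the sum of the merged weights.
merge 1/43 + 1/43 → 2/43
merge 2/43 + 16/129 → 22/129
merge 7/43 + 22/129 → 1/3
merge 11/43 + 1/3 → 76/129
merge 53/129 + 76/129 → 1
L = 2/43 + 22/129 + 1/3 + 76/129 + 1 = 92/43 ≈ 2.140 bits/symbol.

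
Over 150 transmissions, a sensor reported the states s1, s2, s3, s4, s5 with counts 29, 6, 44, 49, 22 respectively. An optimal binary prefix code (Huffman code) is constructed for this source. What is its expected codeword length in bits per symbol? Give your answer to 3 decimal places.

2.187 bits/symbol

Probabilities are the counts divided by 150.
Repeatedly combine the two least-probable nodes; the expected code length is the sum of the merged weights.
merge 1/25 + 11/75 → 14/75
merge 14/75 + 29/150 → 19/50
merge 22/75 + 49/150 → 31/50
merge 19/50 + 31/50 → 1
L = 14/75 + 19/50 + 31/50 + 1 = 164/75 ≈ 2.187 bits/symbol.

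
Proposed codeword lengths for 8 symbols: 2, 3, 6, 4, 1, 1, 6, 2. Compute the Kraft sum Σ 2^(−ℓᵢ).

With common denominator 2^6 = 64: Σ 2^(−ℓᵢ) = 16/64 + 8/64 + 1/64 + 4/64 + 32/64 + 32/64 + 1/64 + 16/64 = 110/64 = 1.71875.

1.71875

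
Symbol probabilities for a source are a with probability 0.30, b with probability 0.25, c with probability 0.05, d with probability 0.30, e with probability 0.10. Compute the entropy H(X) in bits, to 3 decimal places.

2.090 bits

H = −Σ pᵢ log₂ pᵢ.
−0.30·log₂(0.30) = 0.5211
−0.25·log₂(0.25) = 0.5000
−0.05·log₂(0.05) = 0.2161
−0.30·log₂(0.30) = 0.5211
−0.10·log₂(0.10) = 0.3322
Sum ≈ 2.0905 → 2.090 bits.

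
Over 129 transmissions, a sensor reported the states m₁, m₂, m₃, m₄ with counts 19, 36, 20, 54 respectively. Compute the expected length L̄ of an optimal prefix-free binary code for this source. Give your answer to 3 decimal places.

1.884 bits/symbol

Probabilities are the counts divided by 129.
Repeatedly combine the two least-probable nodes; the expected code length is the sum of the merged weights.
merge 19/129 + 20/129 → 13/43
merge 12/43 + 13/43 → 25/43
merge 18/43 + 25/43 → 1
L = 13/43 + 25/43 + 1 = 81/43 ≈ 1.884 bits/symbol.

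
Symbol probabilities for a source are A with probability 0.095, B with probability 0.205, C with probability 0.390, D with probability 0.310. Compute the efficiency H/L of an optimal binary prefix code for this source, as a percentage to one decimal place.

96.6%

Entropy H = −Σ p log₂ p ≈ 1.8449 bits.
Huffman merges: 19/200+41/200→3/10; 3/10+31/100→61/100; 39/100+61/100→1. L = 191/100 ≈ 1.9100.
Efficiency = H/L = 1.8449/1.9100 = 96.6%.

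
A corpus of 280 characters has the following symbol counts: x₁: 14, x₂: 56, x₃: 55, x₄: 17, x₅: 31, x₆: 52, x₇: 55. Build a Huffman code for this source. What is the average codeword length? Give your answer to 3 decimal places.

2.714 bits/symbol

Probabilities are the counts divided by 280.
Repeatedly combine the two least-probable nodes; the expected code length is the sum of the merged weights.
merge 1/20 + 17/280 → 31/280
merge 31/280 + 31/280 → 31/140
merge 13/70 + 11/56 → 107/280
merge 11/56 + 1/5 → 111/280
merge 31/140 + 107/280 → 169/280
merge 111/280 + 169/280 → 1
L = 31/280 + 31/140 + 107/280 + 111/280 + 169/280 + 1 = 19/7 ≈ 2.714 bits/symbol.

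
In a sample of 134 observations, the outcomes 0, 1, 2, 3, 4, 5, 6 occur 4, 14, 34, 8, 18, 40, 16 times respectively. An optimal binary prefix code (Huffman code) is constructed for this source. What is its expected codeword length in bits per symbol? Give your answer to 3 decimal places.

Probabilities are the counts divided by 134.
Repeatedly combine the two least-probable nodes; the expected code length is the sum of the merged weights.
merge 2/67 + 4/67 → 6/67
merge 6/67 + 7/67 → 13/67
merge 8/67 + 9/67 → 17/67
merge 13/67 + 17/67 → 30/67
merge 17/67 + 20/67 → 37/67
merge 30/67 + 37/67 → 1
L = 6/67 + 13/67 + 17/67 + 30/67 + 37/67 + 1 = 170/67 ≈ 2.537 bits/symbol.

2.537 bits/symbol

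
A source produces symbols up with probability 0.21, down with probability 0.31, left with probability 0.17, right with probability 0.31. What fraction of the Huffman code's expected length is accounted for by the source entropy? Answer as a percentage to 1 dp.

Entropy H = −Σ p log₂ p ≈ 1.9550 bits.
Huffman merges: 17/100+21/100→19/50; 31/100+31/100→31/50; 19/50+31/50→1. L = 2 ≈ 2.0000.
Efficiency = H/L = 1.9550/2.0000 = 97.7%.

97.7%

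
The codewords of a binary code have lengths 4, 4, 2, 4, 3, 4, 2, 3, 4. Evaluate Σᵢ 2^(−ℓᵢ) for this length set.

1.0625

With common denominator 2^4 = 16: Σ 2^(−ℓᵢ) = 1/16 + 1/16 + 4/16 + 1/16 + 2/16 + 1/16 + 4/16 + 2/16 + 1/16 = 17/16 = 1.0625.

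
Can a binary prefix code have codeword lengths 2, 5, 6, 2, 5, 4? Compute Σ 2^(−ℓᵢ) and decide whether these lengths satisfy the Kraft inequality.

0.640625; yes

With common denominator 2^6 = 64: Σ 2^(−ℓᵢ) = 16/64 + 2/64 + 1/64 + 16/64 + 2/64 + 4/64 = 41/64 = 0.640625.
Kraft's inequality requires Σ ≤ 1; here Σ = 0.640625 ≤ 1, so such a prefix code exists.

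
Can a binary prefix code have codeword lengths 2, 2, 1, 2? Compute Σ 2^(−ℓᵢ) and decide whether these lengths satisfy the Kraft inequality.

1.25; no

With common denominator 2^2 = 4: Σ 2^(−ℓᵢ) = 1/4 + 1/4 + 2/4 + 1/4 = 5/4 = 1.25.
Kraft's inequality requires Σ ≤ 1; here Σ = 1.25 > 1, so no such prefix code exists.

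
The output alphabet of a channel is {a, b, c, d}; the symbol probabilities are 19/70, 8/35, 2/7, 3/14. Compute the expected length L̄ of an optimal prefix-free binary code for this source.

Repeatedly combine the two least-probable nodes; the expected code length is the sum of the merged weights.
merge 3/14 + 8/35 → 31/70
merge 19/70 + 2/7 → 39/70
merge 31/70 + 39/70 → 1
L = 31/70 + 39/70 + 1 = 2 bits/symbol.

2 bits/symbol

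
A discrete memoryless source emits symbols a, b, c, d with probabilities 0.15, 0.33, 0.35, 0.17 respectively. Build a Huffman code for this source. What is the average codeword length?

1.97 bits/symbol

Repeatedly combine the two least-probable nodes; the expected code length is the sum of the merged weights.
merge 3/20 + 17/100 → 8/25
merge 8/25 + 33/100 → 13/20
merge 7/20 + 13/20 → 1
L = 8/25 + 13/20 + 1 = 197/100 = 1.97 bits/symbol.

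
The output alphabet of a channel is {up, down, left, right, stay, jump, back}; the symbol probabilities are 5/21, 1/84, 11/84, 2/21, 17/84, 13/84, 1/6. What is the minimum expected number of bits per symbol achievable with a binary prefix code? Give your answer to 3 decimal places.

2.667 bits/symbol

Repeatedly combine the two least-probable nodes; the expected code length is the sum of the merged weights.
merge 1/84 + 2/21 → 3/28
merge 3/28 + 11/84 → 5/21
merge 13/84 + 1/6 → 9/28
merge 17/84 + 5/21 → 37/84
merge 5/21 + 9/28 → 47/84
merge 37/84 + 47/84 → 1
L = 3/28 + 5/21 + 9/28 + 37/84 + 47/84 + 1 = 8/3 ≈ 2.667 bits/symbol.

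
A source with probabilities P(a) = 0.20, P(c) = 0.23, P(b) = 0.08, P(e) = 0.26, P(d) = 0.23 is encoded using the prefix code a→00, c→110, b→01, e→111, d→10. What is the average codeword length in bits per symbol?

L̄ = Σ pᵢ·ℓᵢ = 0.20·2 + 0.23·3 + 0.08·2 + 0.26·3 + 0.23·2 = 2.49 bits/symbol.

2.49 bits/symbol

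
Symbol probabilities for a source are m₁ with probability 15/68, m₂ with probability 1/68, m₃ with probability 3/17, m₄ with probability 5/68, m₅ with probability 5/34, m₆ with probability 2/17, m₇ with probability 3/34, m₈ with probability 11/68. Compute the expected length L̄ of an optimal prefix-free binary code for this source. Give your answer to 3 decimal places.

Repeatedly combine the two least-probable nodes; the expected code length is the sum of the merged weights.
merge 1/68 + 5/68 → 3/34
merge 3/34 + 3/34 → 3/17
merge 2/17 + 5/34 → 9/34
merge 11/68 + 3/17 → 23/68
merge 3/17 + 15/68 → 27/68
merge 9/34 + 23/68 → 41/68
merge 27/68 + 41/68 → 1
L = 3/34 + 3/17 + 9/34 + 23/68 + 27/68 + 41/68 + 1 = 195/68 ≈ 2.868 bits/symbol.

2.868 bits/symbol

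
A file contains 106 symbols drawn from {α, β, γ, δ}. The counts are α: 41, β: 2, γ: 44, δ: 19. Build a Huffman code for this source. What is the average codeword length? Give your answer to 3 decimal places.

1.783 bits/symbol

Probabilities are the counts divided by 106.
Repeatedly combine the two least-probable nodes; the expected code length is the sum of the merged weights.
merge 1/53 + 19/106 → 21/106
merge 21/106 + 41/106 → 31/53
merge 22/53 + 31/53 → 1
L = 21/106 + 31/53 + 1 = 189/106 ≈ 1.783 bits/symbol.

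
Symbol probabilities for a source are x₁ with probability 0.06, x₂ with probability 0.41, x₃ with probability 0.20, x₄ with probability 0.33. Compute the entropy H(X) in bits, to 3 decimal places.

1.763 bits

H = −Σ pᵢ log₂ pᵢ.
−0.06·log₂(0.06) = 0.2435
−0.41·log₂(0.41) = 0.5274
−0.20·log₂(0.20) = 0.4644
−0.33·log₂(0.33) = 0.5278
Sum ≈ 1.7631 → 1.763 bits.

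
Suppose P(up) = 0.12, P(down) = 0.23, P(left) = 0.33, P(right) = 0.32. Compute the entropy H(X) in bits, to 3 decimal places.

1.909 bits

H = −Σ pᵢ log₂ pᵢ.
−0.12·log₂(0.12) = 0.3671
−0.23·log₂(0.23) = 0.4877
−0.33·log₂(0.33) = 0.5278
−0.32·log₂(0.32) = 0.5260
Sum ≈ 1.9086 → 1.909 bits.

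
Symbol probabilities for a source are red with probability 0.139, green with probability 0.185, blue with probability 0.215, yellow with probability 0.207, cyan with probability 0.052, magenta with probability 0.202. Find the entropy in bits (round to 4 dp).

2.4812 bits

H = −Σ pᵢ log₂ pᵢ.
−0.139·log₂(0.139) = 0.3957
−0.185·log₂(0.185) = 0.4504
−0.215·log₂(0.215) = 0.4768
−0.207·log₂(0.207) = 0.4704
−0.052·log₂(0.052) = 0.2218
−0.202·log₂(0.202) = 0.4661
Sum ≈ 2.4812 → 2.4812 bits.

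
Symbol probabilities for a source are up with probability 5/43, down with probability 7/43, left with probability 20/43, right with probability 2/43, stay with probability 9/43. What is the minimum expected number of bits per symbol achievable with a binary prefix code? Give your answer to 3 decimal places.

2.023 bits/symbol

Repeatedly combine the two least-probable nodes; the expected code length is the sum of the merged weights.
merge 2/43 + 5/43 → 7/43
merge 7/43 + 7/43 → 14/43
merge 9/43 + 14/43 → 23/43
merge 20/43 + 23/43 → 1
L = 7/43 + 14/43 + 23/43 + 1 = 87/43 ≈ 2.023 bits/symbol.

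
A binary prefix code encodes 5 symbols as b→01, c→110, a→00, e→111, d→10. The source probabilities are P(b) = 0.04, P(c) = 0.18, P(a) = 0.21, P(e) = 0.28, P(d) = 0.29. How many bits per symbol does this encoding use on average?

L̄ = Σ pᵢ·ℓᵢ = 0.04·2 + 0.18·3 + 0.21·2 + 0.28·3 + 0.29·2 = 2.46 bits/symbol.

2.46 bits/symbol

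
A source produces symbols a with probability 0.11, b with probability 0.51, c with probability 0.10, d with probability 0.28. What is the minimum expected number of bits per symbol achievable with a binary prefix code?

1.7 bits/symbol

Repeatedly combine the two least-probable nodes; the expected code length is the sum of the merged weights.
merge 1/10 + 11/100 → 21/100
merge 21/100 + 7/25 → 49/100
merge 49/100 + 51/100 → 1
L = 21/100 + 49/100 + 1 = 17/10 = 1.7 bits/symbol.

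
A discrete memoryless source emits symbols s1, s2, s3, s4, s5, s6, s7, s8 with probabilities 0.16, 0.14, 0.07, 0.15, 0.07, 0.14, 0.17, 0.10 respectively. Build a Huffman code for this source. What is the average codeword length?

Repeatedly combine the two least-probable nodes; the expected code length is the sum of the merged weights.
merge 7/100 + 7/100 → 7/50
merge 1/10 + 7/50 → 6/25
merge 7/50 + 7/50 → 7/25
merge 3/20 + 4/25 → 31/100
merge 17/100 + 6/25 → 41/100
merge 7/25 + 31/100 → 59/100
merge 41/100 + 59/100 → 1
L = 7/50 + 6/25 + 7/25 + 31/100 + 41/100 + 59/100 + 1 = 297/100 = 2.97 bits/symbol.

2.97 bits/symbol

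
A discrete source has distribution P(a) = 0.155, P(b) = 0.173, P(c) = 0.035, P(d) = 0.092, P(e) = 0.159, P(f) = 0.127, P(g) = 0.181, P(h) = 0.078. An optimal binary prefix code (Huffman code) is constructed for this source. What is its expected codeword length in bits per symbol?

2.932 bits/symbol

Repeatedly combine the two least-probable nodes; the expected code length is the sum of the merged weights.
merge 7/200 + 39/500 → 113/1000
merge 23/250 + 113/1000 → 41/200
merge 127/1000 + 31/200 → 141/500
merge 159/1000 + 173/1000 → 83/250
merge 181/1000 + 41/200 → 193/500
merge 141/500 + 83/250 → 307/500
merge 193/500 + 307/500 → 1
L = 113/1000 + 41/200 + 141/500 + 83/250 + 193/500 + 307/500 + 1 = 733/250 = 2.932 bits/symbol.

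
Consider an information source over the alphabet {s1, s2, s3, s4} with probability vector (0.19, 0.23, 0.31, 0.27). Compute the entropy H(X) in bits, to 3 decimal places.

H = −Σ pᵢ log₂ pᵢ.
−0.19·log₂(0.19) = 0.4552
−0.23·log₂(0.23) = 0.4877
−0.31·log₂(0.31) = 0.5238
−0.27·log₂(0.27) = 0.5100
Sum ≈ 1.9767 → 1.977 bits.

1.977 bits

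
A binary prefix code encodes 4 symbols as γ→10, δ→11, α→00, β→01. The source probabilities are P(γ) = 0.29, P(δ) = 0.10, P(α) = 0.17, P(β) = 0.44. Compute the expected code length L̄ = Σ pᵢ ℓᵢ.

2 bits/symbol

L̄ = Σ pᵢ·ℓᵢ = 0.29·2 + 0.10·2 + 0.17·2 + 0.44·2 = 2 bits/symbol.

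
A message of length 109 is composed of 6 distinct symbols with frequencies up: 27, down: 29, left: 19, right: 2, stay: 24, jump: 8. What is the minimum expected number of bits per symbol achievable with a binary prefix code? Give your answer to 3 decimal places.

2.358 bits/symbol

Probabilities are the counts divided by 109.
Repeatedly combine the two least-probable nodes; the expected code length is the sum of the merged weights.
merge 2/109 + 8/109 → 10/109
merge 10/109 + 19/109 → 29/109
merge 24/109 + 27/109 → 51/109
merge 29/109 + 29/109 → 58/109
merge 51/109 + 58/109 → 1
L = 10/109 + 29/109 + 51/109 + 58/109 + 1 = 257/109 ≈ 2.358 bits/symbol.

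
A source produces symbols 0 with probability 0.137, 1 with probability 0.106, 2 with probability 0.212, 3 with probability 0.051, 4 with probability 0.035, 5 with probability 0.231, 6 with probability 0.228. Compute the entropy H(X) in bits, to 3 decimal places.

H = −Σ pᵢ log₂ pᵢ.
−0.137·log₂(0.137) = 0.3929
−0.106·log₂(0.106) = 0.3432
−0.212·log₂(0.212) = 0.4744
−0.051·log₂(0.051) = 0.2190
−0.035·log₂(0.035) = 0.1693
−0.231·log₂(0.231) = 0.4883
−0.228·log₂(0.228) = 0.4863
Sum ≈ 2.5734 → 2.573 bits.

2.573 bits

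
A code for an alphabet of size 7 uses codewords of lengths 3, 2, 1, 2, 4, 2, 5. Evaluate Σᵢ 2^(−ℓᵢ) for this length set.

1.46875

With common denominator 2^5 = 32: Σ 2^(−ℓᵢ) = 4/32 + 8/32 + 16/32 + 8/32 + 2/32 + 8/32 + 1/32 = 47/32 = 1.46875.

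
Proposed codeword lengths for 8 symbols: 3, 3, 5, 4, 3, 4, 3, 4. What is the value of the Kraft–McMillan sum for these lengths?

0.71875

With common denominator 2^5 = 32: Σ 2^(−ℓᵢ) = 4/32 + 4/32 + 1/32 + 2/32 + 4/32 + 2/32 + 4/32 + 2/32 = 23/32 = 0.71875.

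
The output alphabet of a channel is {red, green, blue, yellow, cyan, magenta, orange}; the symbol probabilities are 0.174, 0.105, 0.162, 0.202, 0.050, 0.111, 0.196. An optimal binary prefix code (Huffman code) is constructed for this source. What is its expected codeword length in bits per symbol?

2.757 bits/symbol

Repeatedly combine the two least-probable nodes; the expected code length is the sum of the merged weights.
merge 1/20 + 21/200 → 31/200
merge 111/1000 + 31/200 → 133/500
merge 81/500 + 87/500 → 42/125
merge 49/250 + 101/500 → 199/500
merge 133/500 + 42/125 → 301/500
merge 199/500 + 301/500 → 1
L = 31/200 + 133/500 + 42/125 + 199/500 + 301/500 + 1 = 2757/1000 = 2.757 bits/symbol.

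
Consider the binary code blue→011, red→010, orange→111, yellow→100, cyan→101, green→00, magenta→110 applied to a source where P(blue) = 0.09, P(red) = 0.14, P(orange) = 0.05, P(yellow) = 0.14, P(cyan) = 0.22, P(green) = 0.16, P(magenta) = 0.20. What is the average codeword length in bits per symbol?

L̄ = Σ pᵢ·ℓᵢ = 0.09·3 + 0.14·3 + 0.05·3 + 0.14·3 + 0.22·3 + 0.16·2 + 0.20·3 = 2.84 bits/symbol.

2.84 bits/symbol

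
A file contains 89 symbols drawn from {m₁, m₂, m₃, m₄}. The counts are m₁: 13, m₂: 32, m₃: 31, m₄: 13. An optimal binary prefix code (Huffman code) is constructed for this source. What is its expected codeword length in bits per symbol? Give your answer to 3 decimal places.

1.933 bits/symbol

Probabilities are the counts divided by 89.
Repeatedly combine the two least-probable nodes; the expected code length is the sum of the merged weights.
merge 13/89 + 13/89 → 26/89
merge 26/89 + 31/89 → 57/89
merge 32/89 + 57/89 → 1
L = 26/89 + 57/89 + 1 = 172/89 ≈ 1.933 bits/symbol.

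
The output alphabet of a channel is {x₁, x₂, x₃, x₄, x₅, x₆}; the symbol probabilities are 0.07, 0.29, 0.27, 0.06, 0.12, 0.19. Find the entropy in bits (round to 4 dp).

H = −Σ pᵢ log₂ pᵢ.
−0.07·log₂(0.07) = 0.2686
−0.29·log₂(0.29) = 0.5179
−0.27·log₂(0.27) = 0.5100
−0.06·log₂(0.06) = 0.2435
−0.12·log₂(0.12) = 0.3671
−0.19·log₂(0.19) = 0.4552
Sum ≈ 2.3623 → 2.3623 bits.

2.3623 bits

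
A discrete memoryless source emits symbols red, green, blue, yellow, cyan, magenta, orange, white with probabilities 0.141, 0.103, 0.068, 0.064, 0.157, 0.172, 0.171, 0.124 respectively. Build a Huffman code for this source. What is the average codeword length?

2.96 bits/symbol

Repeatedly combine the two least-probable nodes; the expected code length is the sum of the merged weights.
merge 8/125 + 17/250 → 33/250
merge 103/1000 + 31/250 → 227/1000
merge 33/250 + 141/1000 → 273/1000
merge 157/1000 + 171/1000 → 41/125
merge 43/250 + 227/1000 → 399/1000
merge 273/1000 + 41/125 → 601/1000
merge 399/1000 + 601/1000 → 1
L = 33/250 + 227/1000 + 273/1000 + 41/125 + 399/1000 + 601/1000 + 1 = 74/25 = 2.96 bits/symbol.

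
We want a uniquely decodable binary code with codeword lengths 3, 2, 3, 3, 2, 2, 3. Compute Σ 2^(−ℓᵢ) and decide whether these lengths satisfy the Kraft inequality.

With common denominator 2^3 = 8: Σ 2^(−ℓᵢ) = 1/8 + 2/8 + 1/8 + 1/8 + 2/8 + 2/8 + 1/8 = 10/8 = 1.25.
Kraft's inequality requires Σ ≤ 1; here Σ = 1.25 > 1, so no such prefix code exists.

1.25; no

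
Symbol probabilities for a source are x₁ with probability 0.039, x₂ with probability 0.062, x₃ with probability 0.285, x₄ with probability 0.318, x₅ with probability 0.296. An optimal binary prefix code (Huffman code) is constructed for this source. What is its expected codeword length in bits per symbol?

Repeatedly combine the two least-probable nodes; the expected code length is the sum of the merged weights.
merge 39/1000 + 31/500 → 101/1000
merge 101/1000 + 57/200 → 193/500
merge 37/125 + 159/500 → 307/500
merge 193/500 + 307/500 → 1
L = 101/1000 + 193/500 + 307/500 + 1 = 2101/1000 = 2.101 bits/symbol.

2.101 bits/symbol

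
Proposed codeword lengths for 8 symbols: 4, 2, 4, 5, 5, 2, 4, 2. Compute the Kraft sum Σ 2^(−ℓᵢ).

1

With common denominator 2^5 = 32: Σ 2^(−ℓᵢ) = 2/32 + 8/32 + 2/32 + 1/32 + 1/32 + 8/32 + 2/32 + 8/32 = 32/32 = 1.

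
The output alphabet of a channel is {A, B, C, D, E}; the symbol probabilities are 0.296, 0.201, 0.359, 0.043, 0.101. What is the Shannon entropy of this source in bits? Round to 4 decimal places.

2.0450 bits

H = −Σ pᵢ log₂ pᵢ.
−0.296·log₂(0.296) = 0.5199
−0.201·log₂(0.201) = 0.4653
−0.359·log₂(0.359) = 0.5306
−0.043·log₂(0.043) = 0.1952
−0.101·log₂(0.101) = 0.3341
Sum ≈ 2.0450 → 2.0450 bits.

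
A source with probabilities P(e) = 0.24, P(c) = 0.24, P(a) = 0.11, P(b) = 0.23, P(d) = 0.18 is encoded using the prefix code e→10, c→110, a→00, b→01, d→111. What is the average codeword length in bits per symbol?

L̄ = Σ pᵢ·ℓᵢ = 0.24·2 + 0.24·3 + 0.11·2 + 0.23·2 + 0.18·3 = 2.42 bits/symbol.

2.42 bits/symbol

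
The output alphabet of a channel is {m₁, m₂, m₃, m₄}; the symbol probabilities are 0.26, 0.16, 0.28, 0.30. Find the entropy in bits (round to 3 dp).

H = −Σ pᵢ log₂ pᵢ.
−0.26·log₂(0.26) = 0.5053
−0.16·log₂(0.16) = 0.4230
−0.28·log₂(0.28) = 0.5142
−0.30·log₂(0.30) = 0.5211
Sum ≈ 1.9636 → 1.964 bits.

1.964 bits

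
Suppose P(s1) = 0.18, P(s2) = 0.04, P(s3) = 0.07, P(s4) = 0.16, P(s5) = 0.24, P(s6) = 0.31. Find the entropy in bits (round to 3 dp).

2.341 bits

H = −Σ pᵢ log₂ pᵢ.
−0.18·log₂(0.18) = 0.4453
−0.04·log₂(0.04) = 0.1858
−0.07·log₂(0.07) = 0.2686
−0.16·log₂(0.16) = 0.4230
−0.24·log₂(0.24) = 0.4941
−0.31·log₂(0.31) = 0.5238
Sum ≈ 2.3406 → 2.341 bits.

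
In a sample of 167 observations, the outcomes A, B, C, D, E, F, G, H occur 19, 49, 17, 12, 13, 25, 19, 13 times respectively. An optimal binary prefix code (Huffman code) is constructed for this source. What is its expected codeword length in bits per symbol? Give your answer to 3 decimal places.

2.856 bits/symbol

Probabilities are the counts divided by 167.
Repeatedly combine the two least-probable nodes; the expected code length is the sum of the merged weights.
merge 12/167 + 13/167 → 25/167
merge 13/167 + 17/167 → 30/167
merge 19/167 + 19/167 → 38/167
merge 25/167 + 25/167 → 50/167
merge 30/167 + 38/167 → 68/167
merge 49/167 + 50/167 → 99/167
merge 68/167 + 99/167 → 1
L = 25/167 + 30/167 + 38/167 + 50/167 + 68/167 + 99/167 + 1 = 477/167 ≈ 2.856 bits/symbol.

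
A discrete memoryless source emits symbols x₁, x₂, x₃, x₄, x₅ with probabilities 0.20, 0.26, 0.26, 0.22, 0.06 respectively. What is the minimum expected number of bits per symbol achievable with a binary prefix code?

Repeatedly combine the two least-probable nodes; the expected code length is the sum of the merged weights.
merge 3/50 + 1/5 → 13/50
merge 11/50 + 13/50 → 12/25
merge 13/50 + 13/50 → 13/25
merge 12/25 + 13/25 → 1
L = 13/50 + 12/25 + 13/25 + 1 = 113/50 = 2.26 bits/symbol.

2.26 bits/symbol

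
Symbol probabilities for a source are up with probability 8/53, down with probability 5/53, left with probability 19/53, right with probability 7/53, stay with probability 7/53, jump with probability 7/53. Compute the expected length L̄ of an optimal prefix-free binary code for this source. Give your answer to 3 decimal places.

Repeatedly combine the two least-probable nodes; the expected code length is the sum of the merged weights.
merge 5/53 + 7/53 → 12/53
merge 7/53 + 7/53 → 14/53
merge 8/53 + 12/53 → 20/53
merge 14/53 + 19/53 → 33/53
merge 20/53 + 33/53 → 1
L = 12/53 + 14/53 + 20/53 + 33/53 + 1 = 132/53 ≈ 2.491 bits/symbol.

2.491 bits/symbol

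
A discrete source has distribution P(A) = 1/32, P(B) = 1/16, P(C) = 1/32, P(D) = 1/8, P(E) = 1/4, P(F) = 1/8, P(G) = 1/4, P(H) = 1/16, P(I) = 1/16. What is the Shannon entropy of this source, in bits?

2.8125 bits

Each probability is a power of 1/2, so log₂(1/p) is an integer.
H = Σ p·log₂(1/p) = 1/32·5 + 1/16·4 + 1/32·5 + 1/8·3 + 1/4·2 + 1/8·3 + 1/4·2 + 1/16·4 + 1/16·4 = 2.8125 bits.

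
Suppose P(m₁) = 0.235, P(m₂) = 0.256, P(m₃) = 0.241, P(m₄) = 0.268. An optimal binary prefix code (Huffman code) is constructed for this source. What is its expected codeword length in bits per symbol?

Repeatedly combine the two least-probable nodes; the expected code length is the sum of the merged weights.
merge 47/200 + 241/1000 → 119/250
merge 32/125 + 67/250 → 131/250
merge 119/250 + 131/250 → 1
L = 119/250 + 131/250 + 1 = 2 bits/symbol.

2 bits/symbol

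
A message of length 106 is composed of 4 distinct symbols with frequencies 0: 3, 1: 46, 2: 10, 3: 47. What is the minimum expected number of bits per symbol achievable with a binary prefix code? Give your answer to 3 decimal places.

Probabilities are the counts divided by 106.
Repeatedly combine the two least-probable nodes; the expected code length is the sum of the merged weights.
merge 3/106 + 5/53 → 13/106
merge 13/106 + 23/53 → 59/106
merge 47/106 + 59/106 → 1
L = 13/106 + 59/106 + 1 = 89/53 ≈ 1.679 bits/symbol.

1.679 bits/symbol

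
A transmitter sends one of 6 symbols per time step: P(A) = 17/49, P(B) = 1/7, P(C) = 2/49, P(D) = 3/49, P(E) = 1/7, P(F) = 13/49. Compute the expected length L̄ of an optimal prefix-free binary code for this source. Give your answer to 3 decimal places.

2.347 bits/symbol

Repeatedly combine the two least-probable nodes; the expected code length is the sum of the merged weights.
merge 2/49 + 3/49 → 5/49
merge 5/49 + 1/7 → 12/49
merge 1/7 + 12/49 → 19/49
merge 13/49 + 17/49 → 30/49
merge 19/49 + 30/49 → 1
L = 5/49 + 12/49 + 19/49 + 30/49 + 1 = 115/49 ≈ 2.347 bits/symbol.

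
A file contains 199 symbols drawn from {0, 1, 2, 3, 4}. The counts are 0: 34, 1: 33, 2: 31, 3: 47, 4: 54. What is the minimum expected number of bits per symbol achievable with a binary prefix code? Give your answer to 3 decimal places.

2.322 bits/symbol

Probabilities are the counts divided by 199.
Repeatedly combine the two least-probable nodes; the expected code length is the sum of the merged weights.
merge 31/199 + 33/199 → 64/199
merge 34/199 + 47/199 → 81/199
merge 54/199 + 64/199 → 118/199
merge 81/199 + 118/199 → 1
L = 64/199 + 81/199 + 118/199 + 1 = 462/199 ≈ 2.322 bits/symbol.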